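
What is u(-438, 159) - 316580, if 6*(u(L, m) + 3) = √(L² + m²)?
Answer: -316583 + 5*√965/2 ≈ -3.1651e+5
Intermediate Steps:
u(L, m) = -3 + √(L² + m²)/6
u(-438, 159) - 316580 = (-3 + √((-438)² + 159²)/6) - 316580 = (-3 + √(191844 + 25281)/6) - 316580 = (-3 + √217125/6) - 316580 = (-3 + (15*√965)/6) - 316580 = (-3 + 5*√965/2) - 316580 = -316583 + 5*√965/2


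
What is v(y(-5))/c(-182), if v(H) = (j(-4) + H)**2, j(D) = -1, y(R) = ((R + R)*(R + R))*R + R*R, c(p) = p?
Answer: -16184/13 ≈ -1244.9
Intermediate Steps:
y(R) = R**2 + 4*R**3 (y(R) = ((2*R)*(2*R))*R + R**2 = (4*R**2)*R + R**2 = 4*R**3 + R**2 = R**2 + 4*R**3)
v(H) = (-1 + H)**2
v(y(-5))/c(-182) = (-1 + (-5)**2*(1 + 4*(-5)))**2/(-182) = (-1 + 25*(1 - 20))**2*(-1/182) = (-1 + 25*(-19))**2*(-1/182) = (-1 - 475)**2*(-1/182) = (-476)**2*(-1/182) = 226576*(-1/182) = -16184/13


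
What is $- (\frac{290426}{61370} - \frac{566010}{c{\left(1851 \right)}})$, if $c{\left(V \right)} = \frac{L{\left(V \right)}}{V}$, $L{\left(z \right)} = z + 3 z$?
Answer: $\frac{8683717999}{61370} \approx 1.415 \cdot 10^{5}$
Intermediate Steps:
$L{\left(z \right)} = 4 z$
$c{\left(V \right)} = 4$ ($c{\left(V \right)} = \frac{4 V}{V} = 4$)
$- (\frac{290426}{61370} - \frac{566010}{c{\left(1851 \right)}}) = - (\frac{290426}{61370} - \frac{566010}{4}) = - (290426 \cdot \frac{1}{61370} - \frac{283005}{2}) = - (\frac{145213}{30685} - \frac{283005}{2}) = \left(-1\right) \left(- \frac{8683717999}{61370}\right) = \frac{8683717999}{61370}$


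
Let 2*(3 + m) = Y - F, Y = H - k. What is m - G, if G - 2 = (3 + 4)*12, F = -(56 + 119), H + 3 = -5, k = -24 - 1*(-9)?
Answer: 2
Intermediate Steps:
k = -15 (k = -24 + 9 = -15)
H = -8 (H = -3 - 5 = -8)
Y = 7 (Y = -8 - 1*(-15) = -8 + 15 = 7)
F = -175 (F = -1*175 = -175)
m = 88 (m = -3 + (7 - 1*(-175))/2 = -3 + (7 + 175)/2 = -3 + (½)*182 = -3 + 91 = 88)
G = 86 (G = 2 + (3 + 4)*12 = 2 + 7*12 = 2 + 84 = 86)
m - G = 88 - 1*86 = 88 - 86 = 2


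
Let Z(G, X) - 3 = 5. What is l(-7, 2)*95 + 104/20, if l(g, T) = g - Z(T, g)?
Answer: -7099/5 ≈ -1419.8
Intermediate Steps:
Z(G, X) = 8 (Z(G, X) = 3 + 5 = 8)
l(g, T) = -8 + g (l(g, T) = g - 1*8 = g - 8 = -8 + g)
l(-7, 2)*95 + 104/20 = (-8 - 7)*95 + 104/20 = -15*95 + 104*(1/20) = -1425 + 26/5 = -7099/5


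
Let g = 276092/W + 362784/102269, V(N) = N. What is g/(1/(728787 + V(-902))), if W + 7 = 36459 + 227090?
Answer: 45072267360827630/13476088399 ≈ 3.3446e+6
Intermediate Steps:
W = 263542 (W = -7 + (36459 + 227090) = -7 + 263549 = 263542)
g = 61922236838/13476088399 (g = 276092/263542 + 362784/102269 = 276092*(1/263542) + 362784*(1/102269) = 138046/131771 + 362784/102269 = 61922236838/13476088399 ≈ 4.5950)
g/(1/(728787 + V(-902))) = 61922236838/(13476088399*(1/(728787 - 902))) = 61922236838/(13476088399*(1/727885)) = (61922236838/13476088399)*727885 = 45072267360827630/13476088399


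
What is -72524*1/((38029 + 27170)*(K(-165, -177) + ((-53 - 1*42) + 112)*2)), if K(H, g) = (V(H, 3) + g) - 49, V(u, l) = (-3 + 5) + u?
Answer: 72524/23145645 ≈ 0.0031334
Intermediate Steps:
V(u, l) = 2 + u
K(H, g) = -47 + H + g (K(H, g) = ((2 + H) + g) - 49 = (2 + H + g) - 49 = -47 + H + g)
-72524*1/((38029 + 27170)*(K(-165, -177) + ((-53 - 1*42) + 112)*2)) = -72524*1/((38029 + 27170)*((-47 - 165 - 177) + ((-53 - 1*42) + 112)*2)) = -72524*1/(65199*(-389 + ((-53 - 42) + 112)*2)) = -72524*1/(65199*(-389 + (-95 + 112)*2)) = -72524*1/(65199*(-389 + 17*2)) = -72524*1/(65199*(-389 + 34)) = -72524/(65199*(-355)) = -72524/(-23145645) = -72524*(-1/23145645) = 72524/23145645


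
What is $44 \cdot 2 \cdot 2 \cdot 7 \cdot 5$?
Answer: $6160$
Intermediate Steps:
$44 \cdot 2 \cdot 2 \cdot 7 \cdot 5 = 44 \cdot 4 \cdot 7 \cdot 5 = 44 \cdot 28 \cdot 5 = 44 \cdot 140 = 6160$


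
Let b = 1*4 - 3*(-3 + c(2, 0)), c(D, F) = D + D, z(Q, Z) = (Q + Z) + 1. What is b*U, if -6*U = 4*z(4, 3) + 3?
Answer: -35/6 ≈ -5.8333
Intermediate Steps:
z(Q, Z) = 1 + Q + Z
c(D, F) = 2*D
U = -35/6 (U = -(4*(1 + 4 + 3) + 3)/6 = -(4*8 + 3)/6 = -(32 + 3)/6 = -⅙*35 = -35/6 ≈ -5.8333)
b = 1 (b = 1*4 - 3*(-3 + 2*2) = 4 - 3*(-3 + 4) = 4 - 3*1 = 4 - 3 = 1)
b*U = 1*(-35/6) = -35/6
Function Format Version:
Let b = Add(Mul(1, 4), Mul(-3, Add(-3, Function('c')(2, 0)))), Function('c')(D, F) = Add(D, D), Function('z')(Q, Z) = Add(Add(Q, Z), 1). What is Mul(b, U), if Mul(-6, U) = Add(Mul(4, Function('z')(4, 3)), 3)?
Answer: Rational(-35, 6) ≈ -5.8333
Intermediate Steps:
Function('z')(Q, Z) = Add(1, Q, Z)
Function('c')(D, F) = Mul(2, D)
U = Rational(-35, 6) (U = Mul(Rational(-1, 6), Add(Mul(4, Add(1, 4, 3)), 3)) = Mul(Rational(-1, 6), Add(Mul(4, 8), 3)) = Mul(Rational(-1, 6), Add(32, 3)) = Mul(Rational(-1, 6), 35) = Rational(-35, 6) ≈ -5.8333)
b = 1 (b = Add(Mul(1, 4), Mul(-3, Add(-3, Mul(2, 2)))) = Add(4, Mul(-3, Add(-3, 4))) = Add(4, Mul(-3, 1)) = Add(4, -3) = 1)
Mul(b, U) = Mul(1, Rational(-35, 6)) = Rational(-35, 6)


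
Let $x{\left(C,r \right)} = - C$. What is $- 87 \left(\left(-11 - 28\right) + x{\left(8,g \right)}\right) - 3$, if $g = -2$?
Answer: $4086$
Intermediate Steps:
$- 87 \left(\left(-11 - 28\right) + x{\left(8,g \right)}\right) - 3 = - 87 \left(\left(-11 - 28\right) - 8\right) - 3 = - 87 \left(-39 - 8\right) - 3 = \left(-87\right) \left(-47\right) - 3 = 4089 - 3 = 4086$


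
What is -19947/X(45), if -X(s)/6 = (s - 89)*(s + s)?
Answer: -6649/7920 ≈ -0.83952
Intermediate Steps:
X(s) = -12*s*(-89 + s) (X(s) = -6*(s - 89)*(s + s) = -6*(-89 + s)*2*s = -12*s*(-89 + s))
-19947/X(45) = -19947*1/(540*(89 - 1*45)) = -19947*1/(540*(89 - 45)) = -19947/(12*45*44) = -19947/23760 = -19947*1/23760 = -6649/7920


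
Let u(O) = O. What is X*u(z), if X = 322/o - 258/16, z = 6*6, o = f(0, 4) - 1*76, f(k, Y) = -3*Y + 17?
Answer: -105615/142 ≈ -743.77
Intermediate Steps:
f(k, Y) = 17 - 3*Y
o = -71 (o = (17 - 3*4) - 1*76 = (17 - 12) - 76 = 5 - 76 = -71)
z = 36
X = -11735/568 (X = 322/(-71) - 258/16 = 322*(-1/71) - 258*1/16 = -322/71 - 129/8 = -11735/568 ≈ -20.660)
X*u(z) = -11735/568*36 = -105615/142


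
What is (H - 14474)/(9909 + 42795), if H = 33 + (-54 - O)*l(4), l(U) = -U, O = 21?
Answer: -14141/52704 ≈ -0.26831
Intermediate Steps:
H = 333 (H = 33 + (-54 - 1*21)*(-1*4) = 33 + (-54 - 21)*(-4) = 33 - 75*(-4) = 33 + 300 = 333)
(H - 14474)/(9909 + 42795) = (333 - 14474)/(9909 + 42795) = -14141/52704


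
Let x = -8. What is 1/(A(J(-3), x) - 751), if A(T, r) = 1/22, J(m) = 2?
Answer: -22/16521 ≈ -0.0013316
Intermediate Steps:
A(T, r) = 1/22
1/(A(J(-3), x) - 751) = 1/(1/22 - 751) = 1/(-16521/22) = -22/16521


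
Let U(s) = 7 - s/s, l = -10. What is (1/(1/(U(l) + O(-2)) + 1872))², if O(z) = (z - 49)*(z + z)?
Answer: 44100/154544120641 ≈ 2.8536e-7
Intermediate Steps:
O(z) = 2*z*(-49 + z) (O(z) = (-49 + z)*(2*z) = 2*z*(-49 + z))
U(s) = 6 (U(s) = 7 - 1*1 = 7 - 1 = 6)
(1/(1/(U(l) + O(-2)) + 1872))² = (1/(1/(6 + 2*(-2)*(-49 - 2)) + 1872))² = (1/(1/(6 + 2*(-2)*(-51)) + 1872))² = (1/(1/(6 + 204) + 1872))² = (1/(1/210 + 1872))² = (1/(393121/210))² = (210/393121)² = 44100/154544120641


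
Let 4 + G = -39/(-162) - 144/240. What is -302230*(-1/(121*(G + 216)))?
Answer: 81602100/6914303 ≈ 11.802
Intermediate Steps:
G = -1177/270 (G = -4 + (-39/(-162) - 144/240) = -4 + (-39*(-1/162) - 144*1/240) = -4 + (13/54 - ⅗) = -4 - 97/270 = -1177/270 ≈ -4.3593)
-302230*(-1/(121*(G + 216))) = -302230*(-1/(121*(-1177/270 + 216))) = -302230/((-121*57143/270)) = -302230/(-6914303/270) = -302230*(-270/6914303) = 81602100/6914303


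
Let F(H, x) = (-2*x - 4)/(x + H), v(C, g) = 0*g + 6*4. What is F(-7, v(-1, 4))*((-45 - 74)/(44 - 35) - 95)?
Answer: 50648/153 ≈ 331.03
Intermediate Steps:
v(C, g) = 24 (v(C, g) = 0 + 24 = 24)
F(H, x) = (-4 - 2*x)/(H + x)
F(-7, v(-1, 4))*((-45 - 74)/(44 - 35) - 95) = (2*(-2 - 1*24)/(-7 + 24))*((-45 - 74)/(44 - 35) - 95) = (2*(-2 - 24)/17)*(-119/9 - 95) = (2*(1/17)*(-26))*(-119*1/9 - 95) = -52*(-119/9 - 95)/17 = -52/17*(-974/9) = 50648/153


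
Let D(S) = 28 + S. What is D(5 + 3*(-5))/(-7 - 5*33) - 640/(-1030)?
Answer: 4577/8858 ≈ 0.51671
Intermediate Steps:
D(5 + 3*(-5))/(-7 - 5*33) - 640/(-1030) = (28 + (5 + 3*(-5)))/(-7 - 5*33) - 640/(-1030) = (28 + (5 - 15))/(-7 - 165) - 640*(-1/1030) = (28 - 10)/(-172) + 64/103 = 18*(-1/172) + 64/103 = -9/86 + 64/103 = 4577/8858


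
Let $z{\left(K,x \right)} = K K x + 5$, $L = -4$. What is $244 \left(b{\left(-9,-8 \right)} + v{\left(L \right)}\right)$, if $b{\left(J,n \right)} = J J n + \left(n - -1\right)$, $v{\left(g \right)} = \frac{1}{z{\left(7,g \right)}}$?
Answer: $- \frac{30525864}{191} \approx -1.5982 \cdot 10^{5}$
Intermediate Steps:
$z{\left(K,x \right)} = 5 + x K^{2}$ ($z{\left(K,x \right)} = K^{2} x + 5 = x K^{2} + 5 = 5 + x K^{2}$)
$v{\left(g \right)} = \frac{1}{5 + 49 g}$ ($v{\left(g \right)} = \frac{1}{5 + g 7^{2}} = \frac{1}{5 + g 49} = \frac{1}{5 + 49 g}$)
$b{\left(J,n \right)} = 1 + n + n J^{2}$ ($b{\left(J,n \right)} = J^{2} n + \left(n + 1\right) = n J^{2} + \left(1 + n\right) = 1 + n + n J^{2}$)
$244 \left(b{\left(-9,-8 \right)} + v{\left(L \right)}\right) = 244 \left(\left(1 - 8 - 8 \left(-9\right)^{2}\right) + \frac{1}{5 + 49 \left(-4\right)}\right) = 244 \left(\left(1 - 8 - 648\right) + \frac{1}{5 - 196}\right) = 244 \left(\left(1 - 8 - 648\right) + \frac{1}{-191}\right) = 244 \left(-655 - \frac{1}{191}\right) = 244 \left(- \frac{125106}{191}\right) = - \frac{30525864}{191}$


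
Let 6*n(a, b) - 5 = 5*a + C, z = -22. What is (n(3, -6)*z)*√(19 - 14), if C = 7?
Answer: -99*√5 ≈ -221.37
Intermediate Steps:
n(a, b) = 2 + 5*a/6 (n(a, b) = ⅚ + (5*a + 7)/6 = ⅚ + (7 + 5*a)/6 = ⅚ + (7/6 + 5*a/6) = 2 + 5*a/6)
(n(3, -6)*z)*√(19 - 14) = ((2 + (⅚)*3)*(-22))*√(19 - 14) = ((2 + 5/2)*(-22))*√5 = ((9/2)*(-22))*√5 = -99*√5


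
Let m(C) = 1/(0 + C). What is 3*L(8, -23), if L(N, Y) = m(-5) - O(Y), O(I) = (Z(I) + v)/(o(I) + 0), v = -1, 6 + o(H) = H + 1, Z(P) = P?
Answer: -111/35 ≈ -3.1714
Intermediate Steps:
o(H) = -5 + H (o(H) = -6 + (H + 1) = -6 + (1 + H) = -5 + H)
O(I) = (-1 + I)/(-5 + I) (O(I) = (I - 1)/((-5 + I) + 0) = (-1 + I)/(-5 + I))
m(C) = 1/C
L(N, Y) = -1/5 - (-1 + Y)/(-5 + Y) (L(N, Y) = 1/(-5) - (-1 + Y)/(-5 + Y) = -1/5 - (-1 + Y)/(-5 + Y))
3*L(8, -23) = 3*(2*(5 - 3*(-23))/(5*(-5 - 23))) = 3*((2/5)*(5 + 69)/(-28)) = 3*((2/5)*(-1/28)*74) = 3*(-37/35) = -111/35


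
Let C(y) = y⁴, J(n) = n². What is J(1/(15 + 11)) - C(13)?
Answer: -19307235/676 ≈ -28561.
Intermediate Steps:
J(1/(15 + 11)) - C(13) = (1/(15 + 11))² - 1*13⁴ = (1/26)² - 1*28561 = (1/26)² - 28561 = 1/676 - 28561 = -19307235/676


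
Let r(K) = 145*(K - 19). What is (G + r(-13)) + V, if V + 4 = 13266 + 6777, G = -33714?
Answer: -18315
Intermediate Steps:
r(K) = -2755 + 145*K (r(K) = 145*(-19 + K) = -2755 + 145*K)
V = 20039 (V = -4 + (13266 + 6777) = -4 + 20043 = 20039)
(G + r(-13)) + V = (-33714 + (-2755 + 145*(-13))) + 20039 = (-33714 + (-2755 - 1885)) + 20039 = (-33714 - 4640) + 20039 = -38354 + 20039 = -18315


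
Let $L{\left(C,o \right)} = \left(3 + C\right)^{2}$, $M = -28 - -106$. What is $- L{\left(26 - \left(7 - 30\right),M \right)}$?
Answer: $-2704$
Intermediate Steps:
$M = 78$ ($M = -28 + 106 = 78$)
$- L{\left(26 - \left(7 - 30\right),M \right)} = - \left(3 + \left(26 - \left(7 - 30\right)\right)\right)^{2} = - \left(3 + \left(26 - -23\right)\right)^{2} = - \left(3 + \left(26 + 23\right)\right)^{2} = - \left(3 + 49\right)^{2} = - 52^{2} = \left(-1\right) 2704 = -2704$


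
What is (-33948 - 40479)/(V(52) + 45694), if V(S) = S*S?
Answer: -74427/48398 ≈ -1.5378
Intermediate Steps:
V(S) = S²
(-33948 - 40479)/(V(52) + 45694) = (-33948 - 40479)/(52² + 45694) = -74427/(2704 + 45694) = -74427/48398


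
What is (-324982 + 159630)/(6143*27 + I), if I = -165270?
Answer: -165352/591 ≈ -279.78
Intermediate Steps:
(-324982 + 159630)/(6143*27 + I) = (-324982 + 159630)/(6143*27 - 165270) = -165352/(165861 - 165270) = -165352/591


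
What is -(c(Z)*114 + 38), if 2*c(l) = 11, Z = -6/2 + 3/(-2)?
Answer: -665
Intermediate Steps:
Z = -9/2 (Z = -6*½ + 3*(-½) = -3 - 3/2 = -9/2 ≈ -4.5000)
c(l) = 11/2 (c(l) = (½)*11 = 11/2)
-(c(Z)*114 + 38) = -((11/2)*114 + 38) = -(627 + 38) = -1*665 = -665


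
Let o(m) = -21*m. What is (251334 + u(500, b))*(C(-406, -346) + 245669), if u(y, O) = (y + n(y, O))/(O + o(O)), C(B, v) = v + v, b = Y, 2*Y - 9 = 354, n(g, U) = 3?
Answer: 74500928600303/1210 ≈ 6.1571e+10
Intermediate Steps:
Y = 363/2 (Y = 9/2 + (½)*354 = 9/2 + 177 = 363/2 ≈ 181.50)
b = 363/2 ≈ 181.50
C(B, v) = 2*v
u(y, O) = -(3 + y)/(20*O) (u(y, O) = (y + 3)/(O - 21*O) = (3 + y)/((-20*O)) = (3 + y)*(-1/(20*O)) = -(3 + y)/(20*O))
(251334 + u(500, b))*(C(-406, -346) + 245669) = (251334 + (-3 - 1*500)/(20*(363/2)))*(2*(-346) + 245669) = (251334 + (1/20)*(2/363)*(-3 - 500))*(-692 + 245669) = (251334 + (1/20)*(2/363)*(-503))*244977 = (251334 - 503/3630)*244977 = (912341917/3630)*244977 = 74500928600303/1210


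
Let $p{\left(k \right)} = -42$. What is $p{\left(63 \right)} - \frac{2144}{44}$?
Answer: $- \frac{998}{11} \approx -90.727$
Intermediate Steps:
$p{\left(63 \right)} - \frac{2144}{44} = -42 - \frac{2144}{44} = -42 - \frac{536}{11} = - \frac{998}{11}$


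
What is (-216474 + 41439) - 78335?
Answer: -253370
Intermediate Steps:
(-216474 + 41439) - 78335 = -175035 - 78335 = -253370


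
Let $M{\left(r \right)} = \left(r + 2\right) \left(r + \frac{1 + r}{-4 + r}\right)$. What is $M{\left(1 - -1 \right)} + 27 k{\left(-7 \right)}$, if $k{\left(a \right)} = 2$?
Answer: $56$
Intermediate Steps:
$M{\left(r \right)} = \left(2 + r\right) \left(r + \frac{1 + r}{-4 + r}\right)$
$M{\left(1 - -1 \right)} + 27 k{\left(-7 \right)} = \frac{2 + \left(1 - -1\right)^{3} - \left(1 - -1\right)^{2} - 5 \left(1 - -1\right)}{-4 + \left(1 - -1\right)} + 27 \cdot 2 = \frac{2 + \left(1 + 1\right)^{3} - \left(1 + 1\right)^{2} - 5 \left(1 + 1\right)}{-4 + \left(1 + 1\right)} + 54 = \frac{2 + 2^{3} - 2^{2} - 10}{-4 + 2} + 54 = \frac{2 + 8 - 4 - 10}{-2} + 54 = - \frac{2 + 8 - 4 - 10}{2} + 54 = \left(- \frac{1}{2}\right) \left(-4\right) + 54 = 2 + 54 = 56$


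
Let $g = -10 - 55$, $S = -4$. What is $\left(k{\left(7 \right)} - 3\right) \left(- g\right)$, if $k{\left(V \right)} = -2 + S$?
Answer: $-585$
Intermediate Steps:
$g = -65$ ($g = -10 - 55 = -65$)
$k{\left(V \right)} = -6$ ($k{\left(V \right)} = -2 - 4 = -6$)
$\left(k{\left(7 \right)} - 3\right) \left(- g\right) = \left(-6 - 3\right) \left(\left(-1\right) \left(-65\right)\right) = \left(-6 - 3\right) 65 = \left(-9\right) 65 = -585$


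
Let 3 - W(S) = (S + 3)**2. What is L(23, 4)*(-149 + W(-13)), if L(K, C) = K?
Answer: -5658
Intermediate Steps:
W(S) = 3 - (3 + S)**2 (W(S) = 3 - (S + 3)**2 = 3 - (3 + S)**2)
L(23, 4)*(-149 + W(-13)) = 23*(-149 + (3 - (3 - 13)**2)) = 23*(-149 + (3 - 1*(-10)**2)) = 23*(-149 + (3 - 1*100)) = 23*(-149 + (3 - 100)) = 23*(-149 - 97) = 23*(-246) = -5658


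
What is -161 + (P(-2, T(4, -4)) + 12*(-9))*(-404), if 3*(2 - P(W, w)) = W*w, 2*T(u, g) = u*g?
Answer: 134453/3 ≈ 44818.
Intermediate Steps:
T(u, g) = g*u/2 (T(u, g) = (u*g)/2 = (g*u)/2 = g*u/2)
P(W, w) = 2 - W*w/3
-161 + (P(-2, T(4, -4)) + 12*(-9))*(-404) = -161 + ((2 - 1/3*(-2)*(1/2)*(-4)*4) + 12*(-9))*(-404) = -161 + ((2 - 1/3*(-2)*(-8)) - 108)*(-404) = -161 + ((2 - 16/3) - 108)*(-404) = -161 + (-10/3 - 108)*(-404) = -161 - 334/3*(-404) = -161 + 134936/3 = 134453/3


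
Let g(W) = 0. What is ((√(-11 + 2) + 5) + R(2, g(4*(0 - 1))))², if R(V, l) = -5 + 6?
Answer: 27 + 36*I ≈ 27.0 + 36.0*I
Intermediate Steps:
R(V, l) = 1
((√(-11 + 2) + 5) + R(2, g(4*(0 - 1))))² = ((√(-11 + 2) + 5) + 1)² = ((√(-9) + 5) + 1)² = ((3*I + 5) + 1)² = ((5 + 3*I) + 1)² = (6 + 3*I)²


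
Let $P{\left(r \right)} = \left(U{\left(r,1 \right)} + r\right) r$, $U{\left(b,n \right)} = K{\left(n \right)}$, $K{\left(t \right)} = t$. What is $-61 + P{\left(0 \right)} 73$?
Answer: $-61$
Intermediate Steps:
$U{\left(b,n \right)} = n$
$P{\left(r \right)} = r \left(1 + r\right)$ ($P{\left(r \right)} = \left(1 + r\right) r = r \left(1 + r\right)$)
$-61 + P{\left(0 \right)} 73 = -61 + 0 \left(1 + 0\right) 73 = -61 + 0 \cdot 1 \cdot 73 = -61 + 0 \cdot 73 = -61 + 0 = -61$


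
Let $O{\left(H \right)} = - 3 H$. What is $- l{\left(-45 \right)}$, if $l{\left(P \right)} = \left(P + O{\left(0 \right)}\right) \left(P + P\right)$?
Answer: $-4050$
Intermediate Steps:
$l{\left(P \right)} = 2 P^{2}$ ($l{\left(P \right)} = \left(P - 0\right) \left(P + P\right) = \left(P + 0\right) 2 P = P 2 P = 2 P^{2}$)
$- l{\left(-45 \right)} = - 2 \left(-45\right)^{2} = - 2 \cdot 2025 = \left(-1\right) 4050 = -4050$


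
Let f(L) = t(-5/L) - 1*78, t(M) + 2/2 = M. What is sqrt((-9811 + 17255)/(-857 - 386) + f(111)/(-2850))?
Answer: I*sqrt(1024129037682311)/13107435 ≈ 2.4415*I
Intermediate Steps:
t(M) = -1 + M
f(L) = -79 - 5/L (f(L) = (-1 - 5/L) - 1*78 = (-1 - 5/L) - 78 = -79 - 5/L)
sqrt((-9811 + 17255)/(-857 - 386) + f(111)/(-2850)) = sqrt((-9811 + 17255)/(-857 - 386) + (-79 - 5/111)/(-2850)) = sqrt(7444/(-1243) + (-79 - 5*1/111)*(-1/2850)) = sqrt(7444*(-1/1243) + (-79 - 5/111)*(-1/2850)) = sqrt(-7444/1243 - 8774/111*(-1/2850)) = sqrt(-7444/1243 + 4387/158175) = sqrt(-1172001659/196611525) = I*sqrt(1024129037682311)/13107435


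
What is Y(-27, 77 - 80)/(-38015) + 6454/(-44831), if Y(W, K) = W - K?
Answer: -244272866/1704250465 ≈ -0.14333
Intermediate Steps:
Y(-27, 77 - 80)/(-38015) + 6454/(-44831) = (-27 - (77 - 80))/(-38015) + 6454/(-44831) = (-27 - 1*(-3))*(-1/38015) + 6454*(-1/44831) = (-27 + 3)*(-1/38015) - 6454/44831 = -24*(-1/38015) - 6454/44831 = 24/38015 - 6454/44831 = -244272866/1704250465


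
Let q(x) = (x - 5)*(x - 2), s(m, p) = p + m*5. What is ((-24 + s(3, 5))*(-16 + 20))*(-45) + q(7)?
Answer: 730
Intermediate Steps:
s(m, p) = p + 5*m
q(x) = (-5 + x)*(-2 + x)
((-24 + s(3, 5))*(-16 + 20))*(-45) + q(7) = ((-24 + (5 + 5*3))*(-16 + 20))*(-45) + (10 + 7² - 7*7) = ((-24 + (5 + 15))*4)*(-45) + (10 + 49 - 49) = ((-24 + 20)*4)*(-45) + 10 = -4*4*(-45) + 10 = -16*(-45) + 10 = 720 + 10 = 730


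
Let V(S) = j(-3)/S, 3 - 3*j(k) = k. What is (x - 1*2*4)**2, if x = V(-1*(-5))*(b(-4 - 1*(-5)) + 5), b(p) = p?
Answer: 784/25 ≈ 31.360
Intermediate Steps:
j(k) = 1 - k/3
V(S) = 2/S (V(S) = (1 - 1/3*(-3))/S = (1 + 1)/S = 2/S)
x = 12/5 (x = (2/((-1*(-5))))*((-4 - 1*(-5)) + 5) = (2/5)*((-4 + 5) + 5) = (2*(1/5))*(1 + 5) = (2/5)*6 = 12/5 ≈ 2.4000)
(x - 1*2*4)**2 = (12/5 - 1*2*4)**2 = (12/5 - 2*4)**2 = (12/5 - 8)**2 = (-28/5)**2 = 784/25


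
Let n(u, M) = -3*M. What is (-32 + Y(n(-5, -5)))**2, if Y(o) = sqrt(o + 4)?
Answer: (32 - sqrt(19))**2 ≈ 764.03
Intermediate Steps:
n(u, M) = -3*M
Y(o) = sqrt(4 + o)
(-32 + Y(n(-5, -5)))**2 = (-32 + sqrt(4 - 3*(-5)))**2 = (-32 + sqrt(4 + 15))**2 = (-32 + sqrt(19))**2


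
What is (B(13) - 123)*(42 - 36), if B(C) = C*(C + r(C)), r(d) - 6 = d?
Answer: 1758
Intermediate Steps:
r(d) = 6 + d
B(C) = C*(6 + 2*C) (B(C) = C*(C + (6 + C)) = C*(6 + 2*C))
(B(13) - 123)*(42 - 36) = (2*13*(3 + 13) - 123)*(42 - 36) = (2*13*16 - 123)*6 = (416 - 123)*6 = 293*6 = 1758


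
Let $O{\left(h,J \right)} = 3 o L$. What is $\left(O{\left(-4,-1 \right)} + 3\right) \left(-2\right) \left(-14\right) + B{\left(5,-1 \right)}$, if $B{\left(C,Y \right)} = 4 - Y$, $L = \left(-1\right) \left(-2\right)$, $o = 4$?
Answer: $761$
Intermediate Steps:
$L = 2$
$O{\left(h,J \right)} = 24$ ($O{\left(h,J \right)} = 3 \cdot 4 \cdot 2 = 12 \cdot 2 = 24$)
$\left(O{\left(-4,-1 \right)} + 3\right) \left(-2\right) \left(-14\right) + B{\left(5,-1 \right)} = \left(24 + 3\right) \left(-2\right) \left(-14\right) + \left(4 - -1\right) = 27 \left(-2\right) \left(-14\right) + \left(4 + 1\right) = \left(-54\right) \left(-14\right) + 5 = 756 + 5 = 761$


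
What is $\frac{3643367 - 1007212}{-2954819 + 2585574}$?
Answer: $- \frac{527231}{73849} \approx -7.1393$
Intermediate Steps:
$\frac{3643367 - 1007212}{-2954819 + 2585574} = \frac{3643367 - 1007212}{-369245} = 2636155 \left(- \frac{1}{369245}\right) = - \frac{527231}{73849}$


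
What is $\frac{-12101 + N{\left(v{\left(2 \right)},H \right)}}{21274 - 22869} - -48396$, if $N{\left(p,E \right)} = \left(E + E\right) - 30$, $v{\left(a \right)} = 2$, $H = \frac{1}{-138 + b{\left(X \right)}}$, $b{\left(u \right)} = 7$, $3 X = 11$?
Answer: $\frac{10113691383}{208945} \approx 48404.0$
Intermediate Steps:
$X = \frac{11}{3}$ ($X = \frac{1}{3} \cdot 11 = \frac{11}{3} \approx 3.6667$)
$H = - \frac{1}{131}$ ($H = \frac{1}{-138 + 7} = \frac{1}{-131} = - \frac{1}{131} \approx -0.0076336$)
$N{\left(p,E \right)} = -30 + 2 E$ ($N{\left(p,E \right)} = 2 E - 30 = -30 + 2 E$)
$\frac{-12101 + N{\left(v{\left(2 \right)},H \right)}}{21274 - 22869} - -48396 = \frac{-12101 + \left(-30 + 2 \left(- \frac{1}{131}\right)\right)}{21274 - 22869} - -48396 = \frac{-12101 - \frac{3932}{131}}{-1595} + 48396 = \left(-12101 - \frac{3932}{131}\right) \left(- \frac{1}{1595}\right) + 48396 = \left(- \frac{1589163}{131}\right) \left(- \frac{1}{1595}\right) + 48396 = \frac{1589163}{208945} + 48396 = \frac{10113691383}{208945}$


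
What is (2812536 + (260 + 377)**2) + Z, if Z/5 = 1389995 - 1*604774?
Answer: 7144410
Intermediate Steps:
Z = 3926105 (Z = 5*(1389995 - 1*604774) = 5*(1389995 - 604774) = 5*785221 = 3926105)
(2812536 + (260 + 377)**2) + Z = (2812536 + (260 + 377)**2) + 3926105 = (2812536 + 637**2) + 3926105 = (2812536 + 405769) + 3926105 = 3218305 + 3926105 = 7144410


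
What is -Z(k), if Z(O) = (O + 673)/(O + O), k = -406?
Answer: 267/812 ≈ 0.32882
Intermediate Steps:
Z(O) = (673 + O)/(2*O) (Z(O) = (673 + O)/((2*O)) = (673 + O)*(1/(2*O)) = (673 + O)/(2*O))
-Z(k) = -(673 - 406)/(2*(-406)) = -(-1)*267/(2*406) = -1*(-267/812) = 267/812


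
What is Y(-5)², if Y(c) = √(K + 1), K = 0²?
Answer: 1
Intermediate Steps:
K = 0
Y(c) = 1 (Y(c) = √(0 + 1) = √1 = 1)
Y(-5)² = 1² = 1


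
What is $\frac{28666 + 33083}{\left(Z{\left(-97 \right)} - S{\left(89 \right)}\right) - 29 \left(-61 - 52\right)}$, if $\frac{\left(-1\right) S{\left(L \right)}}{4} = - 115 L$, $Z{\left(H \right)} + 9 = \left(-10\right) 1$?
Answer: $- \frac{61749}{37682} \approx -1.6387$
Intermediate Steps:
$Z{\left(H \right)} = -19$ ($Z{\left(H \right)} = -9 - 10 = -19$)
$S{\left(L \right)} = 460 L$ ($S{\left(L \right)} = - 4 \left(- 115 L\right) = 460 L$)
$\frac{28666 + 33083}{\left(Z{\left(-97 \right)} - S{\left(89 \right)}\right) - 29 \left(-61 - 52\right)} = \frac{28666 + 33083}{\left(-19 - 460 \cdot 89\right) - 29 \left(-61 - 52\right)} = \frac{61749}{\left(-19 - 40940\right) - -3277} = \frac{61749}{\left(-19 - 40940\right) + 3277} = \frac{61749}{-40959 + 3277} = \frac{61749}{-37682} = 61749 \left(- \frac{1}{37682}\right) = - \frac{61749}{37682}$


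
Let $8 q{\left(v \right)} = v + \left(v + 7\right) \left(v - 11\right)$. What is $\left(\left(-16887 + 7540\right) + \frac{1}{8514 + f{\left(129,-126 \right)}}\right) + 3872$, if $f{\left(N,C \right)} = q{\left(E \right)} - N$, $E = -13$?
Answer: $- \frac{367980217}{67211} \approx -5475.0$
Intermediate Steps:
$q{\left(v \right)} = \frac{v}{8} + \frac{\left(-11 + v\right) \left(7 + v\right)}{8}$ ($q{\left(v \right)} = \frac{v + \left(v + 7\right) \left(v - 11\right)}{8} = \frac{v + \left(7 + v\right) \left(-11 + v\right)}{8} = \frac{v + \left(-11 + v\right) \left(7 + v\right)}{8} = \frac{v}{8} + \frac{\left(-11 + v\right) \left(7 + v\right)}{8}$)
$f{\left(N,C \right)} = \frac{131}{8} - N$ ($f{\left(N,C \right)} = \left(- \frac{77}{8} - - \frac{39}{8} + \frac{\left(-13\right)^{2}}{8}\right) - N = \left(- \frac{77}{8} + \frac{39}{8} + \frac{1}{8} \cdot 169\right) - N = \left(- \frac{77}{8} + \frac{39}{8} + \frac{169}{8}\right) - N = \frac{131}{8} - N$)
$\left(\left(-16887 + 7540\right) + \frac{1}{8514 + f{\left(129,-126 \right)}}\right) + 3872 = \left(\left(-16887 + 7540\right) + \frac{1}{8514 + \left(\frac{131}{8} - 129\right)}\right) + 3872 = \left(-9347 + \frac{1}{8514 + \left(\frac{131}{8} - 129\right)}\right) + 3872 = \left(-9347 + \frac{1}{8514 - \frac{901}{8}}\right) + 3872 = \left(-9347 + \frac{1}{\frac{67211}{8}}\right) + 3872 = \left(-9347 + \frac{8}{67211}\right) + 3872 = - \frac{628221209}{67211} + 3872 = - \frac{367980217}{67211}$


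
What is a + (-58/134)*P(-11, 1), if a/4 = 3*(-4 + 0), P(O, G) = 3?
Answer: -3303/67 ≈ -49.299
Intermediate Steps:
a = -48 (a = 4*(3*(-4 + 0)) = 4*(3*(-4)) = 4*(-12) = -48)
a + (-58/134)*P(-11, 1) = -48 - 58/134*3 = -48 - 58*1/134*3 = -48 - 29/67*3 = -48 - 87/67 = -3303/67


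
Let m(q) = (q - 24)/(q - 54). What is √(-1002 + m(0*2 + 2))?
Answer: I*√677066/26 ≈ 31.648*I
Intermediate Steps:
m(q) = (-24 + q)/(-54 + q)
√(-1002 + m(0*2 + 2)) = √(-1002 + (-24 + (0*2 + 2))/(-54 + (0*2 + 2))) = √(-1002 + (-24 + (0 + 2))/(-54 + (0 + 2))) = √(-1002 + (-24 + 2)/(-54 + 2)) = √(-1002 - 22/(-52)) = √(-1002 - 1/52*(-22)) = √(-1002 + 11/26) = √(-26041/26) = I*√677066/26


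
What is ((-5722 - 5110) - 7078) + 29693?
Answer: 11783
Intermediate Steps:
((-5722 - 5110) - 7078) + 29693 = (-10832 - 7078) + 29693 = -17910 + 29693 = 11783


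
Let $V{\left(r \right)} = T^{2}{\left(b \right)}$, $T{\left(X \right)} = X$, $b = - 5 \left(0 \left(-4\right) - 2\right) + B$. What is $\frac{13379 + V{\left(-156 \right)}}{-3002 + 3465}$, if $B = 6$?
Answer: $\frac{13635}{463} \approx 29.449$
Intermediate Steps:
$b = 16$ ($b = - 5 \left(0 \left(-4\right) - 2\right) + 6 = - 5 \left(0 - 2\right) + 6 = \left(-5\right) \left(-2\right) + 6 = 10 + 6 = 16$)
$V{\left(r \right)} = 256$ ($V{\left(r \right)} = 16^{2} = 256$)
$\frac{13379 + V{\left(-156 \right)}}{-3002 + 3465} = \frac{13379 + 256}{-3002 + 3465} = \frac{13635}{463}$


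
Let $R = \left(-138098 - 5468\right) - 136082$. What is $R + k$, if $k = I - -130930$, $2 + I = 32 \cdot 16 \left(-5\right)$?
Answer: $-151280$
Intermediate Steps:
$I = -2562$ ($I = -2 + 32 \cdot 16 \left(-5\right) = -2 + 512 \left(-5\right) = -2 - 2560 = -2562$)
$R = -279648$ ($R = -143566 - 136082 = -279648$)
$k = 128368$ ($k = -2562 - -130930 = -2562 + 130930 = 128368$)
$R + k = -279648 + 128368 = -151280$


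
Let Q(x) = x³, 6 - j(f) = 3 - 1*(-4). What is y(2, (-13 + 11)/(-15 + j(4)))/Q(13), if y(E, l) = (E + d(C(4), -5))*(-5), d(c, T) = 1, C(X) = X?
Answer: -15/2197 ≈ -0.0068275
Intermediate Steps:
j(f) = -1 (j(f) = 6 - (3 - 1*(-4)) = 6 - (3 + 4) = 6 - 1*7 = 6 - 7 = -1)
y(E, l) = -5 - 5*E (y(E, l) = (E + 1)*(-5) = (1 + E)*(-5) = -5 - 5*E)
y(2, (-13 + 11)/(-15 + j(4)))/Q(13) = (-5 - 5*2)/(13³) = (-5 - 10)/2197 = -15*1/2197 = -15/2197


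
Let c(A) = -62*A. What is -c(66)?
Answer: 4092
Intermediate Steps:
-c(66) = -(-62)*66 = -1*(-4092) = 4092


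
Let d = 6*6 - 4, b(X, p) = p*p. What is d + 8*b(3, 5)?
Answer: 232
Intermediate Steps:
b(X, p) = p**2
d = 32 (d = 36 - 4 = 32)
d + 8*b(3, 5) = 32 + 8*5**2 = 32 + 8*25 = 32 + 200 = 232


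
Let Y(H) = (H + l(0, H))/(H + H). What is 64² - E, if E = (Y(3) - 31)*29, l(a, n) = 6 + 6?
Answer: 9845/2 ≈ 4922.5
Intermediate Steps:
l(a, n) = 12
Y(H) = (12 + H)/(2*H) (Y(H) = (H + 12)/(H + H) = (12 + H)/((2*H)) = (12 + H)*(1/(2*H)) = (12 + H)/(2*H))
E = -1653/2 (E = ((½)*(12 + 3)/3 - 31)*29 = ((½)*(⅓)*15 - 31)*29 = (5/2 - 31)*29 = -57/2*29 = -1653/2 ≈ -826.50)
64² - E = 64² - 1*(-1653/2) = 4096 + 1653/2 = 9845/2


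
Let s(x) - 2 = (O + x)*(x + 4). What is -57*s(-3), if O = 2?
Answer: -57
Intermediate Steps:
s(x) = 2 + (2 + x)*(4 + x) (s(x) = 2 + (2 + x)*(x + 4) = 2 + (2 + x)*(4 + x))
-57*s(-3) = -57*(10 + (-3)² + 6*(-3)) = -57*(10 + 9 - 18) = -57*1 = -57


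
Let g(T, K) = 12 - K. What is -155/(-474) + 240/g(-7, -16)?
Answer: 29525/3318 ≈ 8.8984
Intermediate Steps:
-155/(-474) + 240/g(-7, -16) = -155/(-474) + 240/(12 - 1*(-16)) = -155*(-1/474) + 240/(12 + 16) = 155/474 + 240/28 = 155/474 + 240*(1/28) = 155/474 + 60/7 = 29525/3318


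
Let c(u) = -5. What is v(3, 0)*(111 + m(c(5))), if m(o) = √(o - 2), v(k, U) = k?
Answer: 333 + 3*I*√7 ≈ 333.0 + 7.9373*I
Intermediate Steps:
m(o) = √(-2 + o)
v(3, 0)*(111 + m(c(5))) = 3*(111 + √(-2 - 5)) = 3*(111 + √(-7)) = 3*(111 + I*√7) = 333 + 3*I*√7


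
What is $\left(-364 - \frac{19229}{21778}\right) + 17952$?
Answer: $\frac{383012235}{21778} \approx 17587.0$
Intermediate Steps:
$\left(-364 - \frac{19229}{21778}\right) + 17952 = - \frac{7946421}{21778} + 17952 = \frac{383012235}{21778}$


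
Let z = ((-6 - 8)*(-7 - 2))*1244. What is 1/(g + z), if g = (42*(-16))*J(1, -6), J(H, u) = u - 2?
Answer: 1/162120 ≈ 6.1683e-6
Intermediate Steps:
J(H, u) = -2 + u
g = 5376 (g = (42*(-16))*(-2 - 6) = -672*(-8) = 5376)
z = 156744 (z = -14*(-9)*1244 = 126*1244 = 156744)
1/(g + z) = 1/(5376 + 156744) = 1/162120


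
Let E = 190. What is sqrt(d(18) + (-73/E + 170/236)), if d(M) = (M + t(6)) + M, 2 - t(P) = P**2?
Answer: sqrt(73391870)/5605 ≈ 1.5284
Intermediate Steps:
t(P) = 2 - P**2
d(M) = -34 + 2*M (d(M) = (M + (2 - 1*6**2)) + M = (M + (2 - 1*36)) + M = (M + (2 - 36)) + M = (M - 34) + M = (-34 + M) + M = -34 + 2*M)
sqrt(d(18) + (-73/E + 170/236)) = sqrt((-34 + 2*18) + (-73/190 + 170/236)) = sqrt((-34 + 36) + (-73*1/190 + 170*(1/236))) = sqrt(2 + (-73/190 + 85/118)) = sqrt(2 + 1884/5605) = sqrt(13094/5605) = sqrt(73391870)/5605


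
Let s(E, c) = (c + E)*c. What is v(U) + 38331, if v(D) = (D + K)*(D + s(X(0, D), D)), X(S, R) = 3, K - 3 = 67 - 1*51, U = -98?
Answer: -689417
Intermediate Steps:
K = 19 (K = 3 + (67 - 1*51) = 3 + (67 - 51) = 3 + 16 = 19)
s(E, c) = c*(E + c) (s(E, c) = (E + c)*c = c*(E + c))
v(D) = (19 + D)*(D + D*(3 + D)) (v(D) = (D + 19)*(D + D*(3 + D)) = (19 + D)*(D + D*(3 + D)))
v(U) + 38331 = -98*(76 + (-98)² + 23*(-98)) + 38331 = -98*(76 + 9604 - 2254) + 38331 = -98*7426 + 38331 = -727748 + 38331 = -689417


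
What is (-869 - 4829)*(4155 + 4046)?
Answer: -46729298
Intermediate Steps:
(-869 - 4829)*(4155 + 4046) = -5698*8201 = -46729298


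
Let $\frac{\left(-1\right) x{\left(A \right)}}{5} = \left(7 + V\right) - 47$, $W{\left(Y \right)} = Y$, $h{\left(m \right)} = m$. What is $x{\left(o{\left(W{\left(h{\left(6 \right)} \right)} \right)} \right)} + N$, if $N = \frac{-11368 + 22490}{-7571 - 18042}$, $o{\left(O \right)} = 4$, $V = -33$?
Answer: $\frac{9337623}{25613} \approx 364.57$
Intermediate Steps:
$x{\left(A \right)} = 365$ ($x{\left(A \right)} = - 5 \left(\left(7 - 33\right) - 47\right) = - 5 \left(-26 - 47\right) = \left(-5\right) \left(-73\right) = 365$)
$N = - \frac{11122}{25613}$ ($N = \frac{11122}{-25613} = 11122 \left(- \frac{1}{25613}\right) = - \frac{11122}{25613} \approx -0.43423$)
$x{\left(o{\left(W{\left(h{\left(6 \right)} \right)} \right)} \right)} + N = 365 - \frac{11122}{25613} = \frac{9337623}{25613}$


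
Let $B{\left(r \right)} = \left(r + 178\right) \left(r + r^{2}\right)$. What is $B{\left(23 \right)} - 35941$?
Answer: $75011$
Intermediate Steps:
$B{\left(r \right)} = \left(178 + r\right) \left(r + r^{2}\right)$
$B{\left(23 \right)} - 35941 = 23 \left(178 + 23^{2} + 179 \cdot 23\right) - 35941 = 23 \left(178 + 529 + 4117\right) - 35941 = 23 \cdot 4824 - 35941 = 110952 - 35941 = 75011$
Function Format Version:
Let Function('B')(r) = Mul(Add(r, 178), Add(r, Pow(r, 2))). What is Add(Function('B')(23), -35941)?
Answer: 75011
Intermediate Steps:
Function('B')(r) = Mul(Add(178, r), Add(r, Pow(r, 2)))
Add(Function('B')(23), -35941) = Add(Mul(23, Add(178, Pow(23, 2), Mul(179, 23))), -35941) = Add(Mul(23, Add(178, 529, 4117)), -35941) = Add(Mul(23, 4824), -35941) = Add(110952, -35941) = 75011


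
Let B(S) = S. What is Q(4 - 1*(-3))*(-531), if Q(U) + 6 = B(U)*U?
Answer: -22833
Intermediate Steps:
Q(U) = -6 + U² (Q(U) = -6 + U*U = -6 + U²)
Q(4 - 1*(-3))*(-531) = (-6 + (4 - 1*(-3))²)*(-531) = (-6 + (4 + 3)²)*(-531) = (-6 + 7²)*(-531) = (-6 + 49)*(-531) = 43*(-531) = -22833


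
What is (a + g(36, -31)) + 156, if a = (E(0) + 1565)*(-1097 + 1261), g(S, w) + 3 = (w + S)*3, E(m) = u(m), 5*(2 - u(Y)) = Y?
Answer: 257156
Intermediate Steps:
u(Y) = 2 - Y/5
E(m) = 2 - m/5
g(S, w) = -3 + 3*S + 3*w (g(S, w) = -3 + (w + S)*3 = -3 + (S + w)*3 = -3 + (3*S + 3*w) = -3 + 3*S + 3*w)
a = 256988 (a = ((2 - ⅕*0) + 1565)*(-1097 + 1261) = ((2 + 0) + 1565)*164 = (2 + 1565)*164 = 1567*164 = 256988)
(a + g(36, -31)) + 156 = (256988 + (-3 + 3*36 + 3*(-31))) + 156 = (256988 + (-3 + 108 - 93)) + 156 = (256988 + 12) + 156 = 257000 + 156 = 257156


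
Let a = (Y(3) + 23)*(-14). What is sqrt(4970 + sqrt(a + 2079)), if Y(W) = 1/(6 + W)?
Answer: sqrt(44730 + 3*sqrt(15799))/3 ≈ 70.795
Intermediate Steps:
a = -2912/9 (a = (1/(6 + 3) + 23)*(-14) = (1/9 + 23)*(-14) = (208/9)*(-14) = -2912/9 ≈ -323.56)
sqrt(4970 + sqrt(a + 2079)) = sqrt(4970 + sqrt(-2912/9 + 2079)) = sqrt(4970 + sqrt(15799/9)) = sqrt(4970 + sqrt(15799)/3)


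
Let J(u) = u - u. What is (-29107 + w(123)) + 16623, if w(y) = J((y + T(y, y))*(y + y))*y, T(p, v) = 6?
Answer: -12484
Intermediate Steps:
J(u) = 0
w(y) = 0 (w(y) = 0*y = 0)
(-29107 + w(123)) + 16623 = (-29107 + 0) + 16623 = -29107 + 16623 = -12484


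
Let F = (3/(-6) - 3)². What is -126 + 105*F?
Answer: 4641/4 ≈ 1160.3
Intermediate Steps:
F = 49/4 (F = (3*(-⅙) - 3)² = (-½ - 3)² = (-7/2)² = 49/4 ≈ 12.250)
-126 + 105*F = -126 + 105*(49/4) = -126 + 5145/4 = 4641/4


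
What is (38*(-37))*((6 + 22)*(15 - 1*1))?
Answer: -551152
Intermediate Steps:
(38*(-37))*((6 + 22)*(15 - 1*1)) = -39368*(15 - 1) = -39368*14 = -1406*392 = -551152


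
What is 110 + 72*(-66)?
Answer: -4642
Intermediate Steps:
110 + 72*(-66) = 110 - 4752 = -4642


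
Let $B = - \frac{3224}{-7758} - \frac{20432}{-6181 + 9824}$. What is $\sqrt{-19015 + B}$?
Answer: $\frac{i \sqrt{422017355328714211}}{4710399} \approx 137.91 i$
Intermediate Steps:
$B = - \frac{73383212}{14131197}$ ($B = \left(-3224\right) \left(- \frac{1}{7758}\right) - \frac{20432}{3643} = \frac{1612}{3879} - \frac{20432}{3643} = - \frac{73383212}{14131197} \approx -5.193$)
$\sqrt{-19015 + B} = \sqrt{-19015 - \frac{73383212}{14131197}} = \sqrt{- \frac{268778094167}{14131197}} = \frac{i \sqrt{422017355328714211}}{4710399}$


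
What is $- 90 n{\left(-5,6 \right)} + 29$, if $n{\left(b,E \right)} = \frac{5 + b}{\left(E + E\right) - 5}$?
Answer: $29$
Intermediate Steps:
$n{\left(b,E \right)} = \frac{5 + b}{-5 + 2 E}$ ($n{\left(b,E \right)} = \frac{5 + b}{2 E - 5} = \frac{5 + b}{-5 + 2 E}$)
$- 90 n{\left(-5,6 \right)} + 29 = - 90 \frac{5 - 5}{-5 + 2 \cdot 6} + 29 = - 90 \frac{1}{-5 + 12} \cdot 0 + 29 = - 90 \cdot \frac{1}{7} \cdot 0 + 29 = \left(-90\right) 0 + 29 = 0 + 29 = 29$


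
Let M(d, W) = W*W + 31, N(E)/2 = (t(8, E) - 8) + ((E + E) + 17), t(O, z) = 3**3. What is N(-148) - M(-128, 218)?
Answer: -48075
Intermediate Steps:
t(O, z) = 27
N(E) = 72 + 4*E (N(E) = 2*((27 - 8) + ((E + E) + 17)) = 2*(19 + (2*E + 17)) = 2*(19 + (17 + 2*E)) = 2*(36 + 2*E) = 72 + 4*E)
M(d, W) = 31 + W**2 (M(d, W) = W**2 + 31 = 31 + W**2)
N(-148) - M(-128, 218) = (72 + 4*(-148)) - (31 + 218**2) = (72 - 592) - (31 + 47524) = -520 - 1*47555 = -520 - 47555 = -48075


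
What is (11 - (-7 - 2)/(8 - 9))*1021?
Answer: 2042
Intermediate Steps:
(11 - (-7 - 2)/(8 - 9))*1021 = (11 - (-9)/(-1))*1021 = (11 - (-9)*(-1))*1021 = (11 - 1*9)*1021 = (11 - 9)*1021 = 2*1021 = 2042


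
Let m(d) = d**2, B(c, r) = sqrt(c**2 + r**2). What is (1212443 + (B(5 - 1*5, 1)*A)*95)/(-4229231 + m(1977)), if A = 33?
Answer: -607789/160351 ≈ -3.7904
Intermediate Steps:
(1212443 + (B(5 - 1*5, 1)*A)*95)/(-4229231 + m(1977)) = (1212443 + (sqrt((5 - 1*5)**2 + 1**2)*33)*95)/(-4229231 + 1977**2) = (1212443 + (sqrt((5 - 5)**2 + 1)*33)*95)/(-4229231 + 3908529) = (1212443 + (sqrt(0**2 + 1)*33)*95)/(-320702) = (1212443 + (sqrt(0 + 1)*33)*95)*(-1/320702) = (1212443 + (sqrt(1)*33)*95)*(-1/320702) = (1212443 + (1*33)*95)*(-1/320702) = (1212443 + 33*95)*(-1/320702) = (1212443 + 3135)*(-1/320702) = 1215578*(-1/320702) = -607789/160351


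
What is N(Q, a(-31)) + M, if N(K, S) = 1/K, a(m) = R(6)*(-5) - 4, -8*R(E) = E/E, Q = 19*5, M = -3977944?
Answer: -377904679/95 ≈ -3.9779e+6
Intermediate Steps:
Q = 95
R(E) = -1/8 (R(E) = -E/(8*E) = -1/8*1 = -1/8)
a(m) = -27/8 (a(m) = -1/8*(-5) - 4 = 5/8 - 4 = -27/8)
N(Q, a(-31)) + M = 1/95 - 3977944 = -377904679/95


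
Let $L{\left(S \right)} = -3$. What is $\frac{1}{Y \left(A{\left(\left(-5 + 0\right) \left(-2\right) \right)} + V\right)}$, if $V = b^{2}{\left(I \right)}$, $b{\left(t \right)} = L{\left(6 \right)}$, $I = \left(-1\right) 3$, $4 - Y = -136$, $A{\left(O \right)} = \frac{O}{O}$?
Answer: $\frac{1}{1400} \approx 0.00071429$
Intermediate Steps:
$A{\left(O \right)} = 1$
$Y = 140$ ($Y = 4 - -136 = 4 + 136 = 140$)
$I = -3$
$b{\left(t \right)} = -3$
$V = 9$ ($V = \left(-3\right)^{2} = 9$)
$\frac{1}{Y \left(A{\left(\left(-5 + 0\right) \left(-2\right) \right)} + V\right)} = \frac{1}{140 \left(1 + 9\right)} = \frac{1}{140 \cdot 10} = \frac{1}{1400}$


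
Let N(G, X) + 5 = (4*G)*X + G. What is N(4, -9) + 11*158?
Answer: 1593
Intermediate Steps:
N(G, X) = -5 + G + 4*G*X (N(G, X) = -5 + ((4*G)*X + G) = -5 + (4*G*X + G) = -5 + (G + 4*G*X) = -5 + G + 4*G*X)
N(4, -9) + 11*158 = (-5 + 4 + 4*4*(-9)) + 11*158 = (-5 + 4 - 144) + 1738 = -145 + 1738 = 1593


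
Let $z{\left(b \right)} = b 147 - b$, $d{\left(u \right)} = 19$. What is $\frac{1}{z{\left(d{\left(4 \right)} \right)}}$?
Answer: $\frac{1}{2774} \approx 0.00036049$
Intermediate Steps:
$z{\left(b \right)} = 146 b$ ($z{\left(b \right)} = 147 b - b = 146 b$)
$\frac{1}{z{\left(d{\left(4 \right)} \right)}} = \frac{1}{146 \cdot 19} = \frac{1}{2774}$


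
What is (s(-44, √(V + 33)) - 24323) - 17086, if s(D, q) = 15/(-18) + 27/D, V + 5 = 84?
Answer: -5466179/132 ≈ -41410.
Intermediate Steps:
V = 79 (V = -5 + 84 = 79)
s(D, q) = -⅚ + 27/D (s(D, q) = 15*(-1/18) + 27/D = -⅚ + 27/D)
(s(-44, √(V + 33)) - 24323) - 17086 = ((-⅚ + 27/(-44)) - 24323) - 17086 = ((-⅚ + 27*(-1/44)) - 24323) - 17086 = ((-⅚ - 27/44) - 24323) - 17086 = (-191/132 - 24323) - 17086 = -3210827/132 - 17086 = -5466179/132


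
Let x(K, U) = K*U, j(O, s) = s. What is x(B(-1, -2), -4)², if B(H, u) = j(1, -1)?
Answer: 16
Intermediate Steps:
B(H, u) = -1
x(B(-1, -2), -4)² = (-1*(-4))² = 4² = 16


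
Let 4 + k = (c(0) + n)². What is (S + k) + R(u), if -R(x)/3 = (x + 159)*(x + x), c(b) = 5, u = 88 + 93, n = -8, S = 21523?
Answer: -347712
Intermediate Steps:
u = 181
k = 5 (k = -4 + (5 - 8)² = -4 + (-3)² = -4 + 9 = 5)
R(x) = -6*x*(159 + x) (R(x) = -3*(x + 159)*(x + x) = -3*(159 + x)*2*x = -6*x*(159 + x))
(S + k) + R(u) = (21523 + 5) - 6*181*(159 + 181) = 21528 - 6*181*340 = 21528 - 369240 = -347712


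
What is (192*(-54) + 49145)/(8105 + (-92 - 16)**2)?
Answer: 38777/19769 ≈ 1.9615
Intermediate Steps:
(192*(-54) + 49145)/(8105 + (-92 - 16)**2) = (-10368 + 49145)/(8105 + (-108)**2) = 38777/(8105 + 11664) = 38777/19769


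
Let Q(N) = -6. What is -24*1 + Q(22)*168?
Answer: -1032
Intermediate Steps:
-24*1 + Q(22)*168 = -24*1 - 6*168 = -24 - 1008 = -1032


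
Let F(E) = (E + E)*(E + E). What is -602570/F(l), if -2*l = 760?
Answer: -60257/57760 ≈ -1.0432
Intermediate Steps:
l = -380 (l = -½*760 = -380)
F(E) = 4*E² (F(E) = (2*E)*(2*E) = 4*E²)
-602570/F(l) = -602570/(4*(-380)²) = -602570/(4*144400) = -602570/577600 = -602570*1/577600 = -60257/57760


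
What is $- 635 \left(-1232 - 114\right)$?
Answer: $854710$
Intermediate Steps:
$- 635 \left(-1232 - 114\right) = \left(-635\right) \left(-1346\right) = 854710$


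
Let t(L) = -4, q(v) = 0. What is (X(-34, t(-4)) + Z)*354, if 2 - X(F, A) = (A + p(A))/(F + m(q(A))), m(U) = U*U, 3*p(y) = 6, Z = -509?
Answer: -3051480/17 ≈ -1.7950e+5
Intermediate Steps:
p(y) = 2 (p(y) = (1/3)*6 = 2)
m(U) = U**2
X(F, A) = 2 - (2 + A)/F (X(F, A) = 2 - (A + 2)/(F + 0**2) = 2 - (2 + A)/(F + 0) = 2 - (2 + A)/F)
(X(-34, t(-4)) + Z)*354 = ((-2 - 1*(-4) + 2*(-34))/(-34) - 509)*354 = (-(-2 + 4 - 68)/34 - 509)*354 = (-1/34*(-66) - 509)*354 = (33/17 - 509)*354 = -8620/17*354 = -3051480/17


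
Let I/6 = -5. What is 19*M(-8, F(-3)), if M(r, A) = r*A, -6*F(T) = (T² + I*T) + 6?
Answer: 2660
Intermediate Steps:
I = -30 (I = 6*(-5) = -30)
F(T) = -1 + 5*T - T²/6 (F(T) = -((T² - 30*T) + 6)/6 = -(6 + T² - 30*T)/6 = -1 + 5*T - T²/6)
M(r, A) = A*r
19*M(-8, F(-3)) = 19*((-1 + 5*(-3) - ⅙*(-3)²)*(-8)) = 19*((-1 - 15 - ⅙*9)*(-8)) = 19*((-1 - 15 - 3/2)*(-8)) = 19*(-35/2*(-8)) = 19*140 = 2660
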